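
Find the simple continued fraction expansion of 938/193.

Run the Euclidean algorithm on 938 and 193; the successive quotients are the partial quotients a_0, a_1, ... (each step inverts the fractional part left over by the previous one):
  938 = 4*193 + 166, so a_0 = 4.
  193 = 1*166 + 27, so a_1 = 1.
  166 = 6*27 + 4, so a_2 = 6.
  27 = 6*4 + 3, so a_3 = 6.
  4 = 1*3 + 1, so a_4 = 1.
  3 = 3*1 + 0, so a_5 = 3.
The remainder reaches 0 after 6 divisions, so the expansion has 6 partial quotients, read off in order.

[4; 1, 6, 6, 1, 3]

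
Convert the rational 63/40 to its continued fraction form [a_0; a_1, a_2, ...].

Run the Euclidean algorithm on 63 and 40; the successive quotients are the partial quotients a_0, a_1, ... (each step inverts the fractional part left over by the previous one):
  63 = 1*40 + 23, so a_0 = 1.
  40 = 1*23 + 17, so a_1 = 1.
  23 = 1*17 + 6, so a_2 = 1.
  17 = 2*6 + 5, so a_3 = 2.
  6 = 1*5 + 1, so a_4 = 1.
  5 = 5*1 + 0, so a_5 = 5.
The remainder reaches 0 after 6 divisions, so the expansion has 6 partial quotients, read off in order.

[1; 1, 1, 2, 1, 5]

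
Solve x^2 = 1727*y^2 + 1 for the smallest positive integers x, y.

(x, y) = (25433, 612)

First expand sqrt(1727) as a continued fraction. With x_i = (sqrt(1727) + m_i)/d_i and (m_0, d_0) = (0, 1): a_0 = floor(sqrt(1727)) = 41, since 41^2 = 1681 <= 1727 < 1764 = 42^2.
Iterate m_{i+1} = d_i*a_i - m_i, d_{i+1} = (1727 - m_{i+1}^2)/d_i, a_{i+1} = floor((a_0 + m_{i+1})/d_{i+1}):
  m_1 = 1*41 - 0 = 41, d_1 = (1727 - 41^2)/1 = 46/1 = 46, a_1 = floor((41 + 41)/46) = 1.
  m_2 = 46*1 - 41 = 5, d_2 = (1727 - 5^2)/46 = 1702/46 = 37, a_2 = floor((41 + 5)/37) = 1.
  m_3 = 37*1 - 5 = 32, d_3 = (1727 - 32^2)/37 = 703/37 = 19, a_3 = floor((41 + 32)/19) = 3.
  m_4 = 19*3 - 32 = 25, d_4 = (1727 - 25^2)/19 = 1102/19 = 58, a_4 = floor((41 + 25)/58) = 1.
  m_5 = 58*1 - 25 = 33, d_5 = (1727 - 33^2)/58 = 638/58 = 11, a_5 = floor((41 + 33)/11) = 6.
  m_6 = 11*6 - 33 = 33, d_6 = (1727 - 33^2)/11 = 638/11 = 58, a_6 = floor((41 + 33)/58) = 1.
  m_7 = 58*1 - 33 = 25, d_7 = (1727 - 25^2)/58 = 1102/58 = 19, a_7 = floor((41 + 25)/19) = 3.
  m_8 = 19*3 - 25 = 32, d_8 = (1727 - 32^2)/19 = 703/19 = 37, a_8 = floor((41 + 32)/37) = 1.
  m_9 = 37*1 - 32 = 5, d_9 = (1727 - 5^2)/37 = 1702/37 = 46, a_9 = floor((41 + 5)/46) = 1.
  m_10 = 46*1 - 5 = 41, d_10 = (1727 - 41^2)/46 = 46/46 = 1, a_10 = floor((41 + 41)/1) = 82.
  m_11 = 1*82 - 41 = 41, d_11 = (1727 - 41^2)/1 = 46/1 = 46: (m_11, d_11) = (m_1, d_1) = (41, 46), so from here the quotients repeat a_1, ..., a_10; the period length is 10.
So sqrt(1727) = [41; (1, 1, 3, 1, 6, 1, 3, 1, 1, 82)] with period length k = 10.
k is even, so the fundamental solution of x^2 - 1727y^2 = 1 is (p_{k-1}, q_{k-1}) = (p_9, q_9); compute convergents through index 9.
Convergents (p_i = a_i*p_{i-1} + p_{i-2}, q_i = a_i*q_{i-1} + q_{i-2} with p_{-2}=0, p_{-1}=1, q_{-2}=1, q_{-1}=0):
  i=0: a_0=41, p_0 = 41*1 + 0 = 41, q_0 = 41*0 + 1 = 1.
  i=1: a_1=1, p_1 = 1*41 + 1 = 42, q_1 = 1*1 + 0 = 1.
  i=2: a_2=1, p_2 = 1*42 + 41 = 83, q_2 = 1*1 + 1 = 2.
  i=3: a_3=3, p_3 = 3*83 + 42 = 291, q_3 = 3*2 + 1 = 7.
  i=4: a_4=1, p_4 = 1*291 + 83 = 374, q_4 = 1*7 + 2 = 9.
  i=5: a_5=6, p_5 = 6*374 + 291 = 2535, q_5 = 6*9 + 7 = 61.
  i=6: a_6=1, p_6 = 1*2535 + 374 = 2909, q_6 = 1*61 + 9 = 70.
  i=7: a_7=3, p_7 = 3*2909 + 2535 = 11262, q_7 = 3*70 + 61 = 271.
  i=8: a_8=1, p_8 = 1*11262 + 2909 = 14171, q_8 = 1*271 + 70 = 341.
  i=9: a_9=1, p_9 = 1*14171 + 11262 = 25433, q_9 = 1*341 + 271 = 612.
Check: 25433^2 - 1727*612^2 = 646837489 - 646837488 = 1, so (x, y) = (25433, 612) solves the equation, and by the theorem it is the least positive solution.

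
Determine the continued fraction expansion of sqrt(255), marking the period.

[15; (1, 30)]

Write x_i = (sqrt(255) + m_i)/d_i with (m_0, d_0) = (0, 1). a_0 = floor(sqrt(255)) = 15, since 15^2 = 225 <= 255 < 256 = 16^2.
Iterate m_{i+1} = d_i*a_i - m_i, d_{i+1} = (255 - m_{i+1}^2)/d_i, a_{i+1} = floor((a_0 + m_{i+1})/d_{i+1}):
  m_1 = 1*15 - 0 = 15, d_1 = (255 - 15^2)/1 = 30/1 = 30, a_1 = floor((15 + 15)/30) = 1.
  m_2 = 30*1 - 15 = 15, d_2 = (255 - 15^2)/30 = 30/30 = 1, a_2 = floor((15 + 15)/1) = 30.
  m_3 = 1*30 - 15 = 15, d_3 = (255 - 15^2)/1 = 30/1 = 30: (m_3, d_3) = (m_1, d_1) = (15, 30), so from here the quotients repeat a_1, a_2; the period length is 2.
Hence the expansion of sqrt(255) is a_0 = 15 followed by the repeating block 1, 30 (period 2).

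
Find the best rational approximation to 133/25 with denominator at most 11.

Expand x = 133/25 as a continued fraction with the Euclidean algorithm:
  133 = 5*25 + 8, so a_0 = 5.
  25 = 3*8 + 1, so a_1 = 3.
  8 = 8*1 + 0, so a_2 = 8.
so x = [5; 3, 8].
Convergents (p_i = a_i*p_{i-1} + p_{i-2}, q_i = a_i*q_{i-1} + q_{i-2} with p_{-2}=0, p_{-1}=1, q_{-2}=1, q_{-1}=0), until the denominator exceeds 11:
  i=0: a_0=5, p_0 = 5*1 + 0 = 5, q_0 = 5*0 + 1 = 1.
  i=1: a_1=3, p_1 = 3*5 + 1 = 16, q_1 = 3*1 + 0 = 3.
  i=2: a_2=8, p_2 = 8*16 + 5 = 133, q_2 = 8*3 + 1 = 25.
q_2 = 25 > 11, so the last convergent with denominator <= 11 is p_1/q_1 = 16/3.
The closest fraction with denominator <= 11 is either p_1/q_1 or the intermediate fraction (k*p_1 + p_0)/(k*q_1 + q_0) with the largest k >= 1 whose denominator stays <= 11; these approach x as k grows, and every other convergent or intermediate fraction in range is farther away.
Largest k: floor((11 - q_0)/q_1) = floor((11 - 1)/3) = 3.
That gives (3*16 + 5)/(3*3 + 1) = 53/10.
Compare the errors: |x - 16/3| = |133*3 - 16*25|/(25*3) = 1/75, and |x - 53/10| = |133*10 - 53*25|/(25*10) = 5/250.
Cross-multiplying, 1*250 = 250 < 375 = 5*75, so 1/75 is smaller: the convergent 16/3 is closer to x than 53/10.

16/3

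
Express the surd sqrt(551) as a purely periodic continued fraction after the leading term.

Write x_i = (sqrt(551) + m_i)/d_i with (m_0, d_0) = (0, 1). a_0 = floor(sqrt(551)) = 23, since 23^2 = 529 <= 551 < 576 = 24^2.
Iterate m_{i+1} = d_i*a_i - m_i, d_{i+1} = (551 - m_{i+1}^2)/d_i, a_{i+1} = floor((a_0 + m_{i+1})/d_{i+1}):
  m_1 = 1*23 - 0 = 23, d_1 = (551 - 23^2)/1 = 22/1 = 22, a_1 = floor((23 + 23)/22) = 2.
  m_2 = 22*2 - 23 = 21, d_2 = (551 - 21^2)/22 = 110/22 = 5, a_2 = floor((23 + 21)/5) = 8.
  m_3 = 5*8 - 21 = 19, d_3 = (551 - 19^2)/5 = 190/5 = 38, a_3 = floor((23 + 19)/38) = 1.
  m_4 = 38*1 - 19 = 19, d_4 = (551 - 19^2)/38 = 190/38 = 5, a_4 = floor((23 + 19)/5) = 8.
  m_5 = 5*8 - 19 = 21, d_5 = (551 - 21^2)/5 = 110/5 = 22, a_5 = floor((23 + 21)/22) = 2.
  m_6 = 22*2 - 21 = 23, d_6 = (551 - 23^2)/22 = 22/22 = 1, a_6 = floor((23 + 23)/1) = 46.
  m_7 = 1*46 - 23 = 23, d_7 = (551 - 23^2)/1 = 22/1 = 22: (m_7, d_7) = (m_1, d_1) = (23, 22), so from here the quotients repeat a_1, ..., a_6; the period length is 6.
Hence the expansion of sqrt(551) is a_0 = 23 followed by the repeating block 2, 8, 1, 8, 2, 46 (period 6).

[23; (2, 8, 1, 8, 2, 46)]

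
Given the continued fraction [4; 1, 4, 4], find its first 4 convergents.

Using the convergent recurrence p_i = a_i*p_{i-1} + p_{i-2}, q_i = a_i*q_{i-1} + q_{i-2} with p_{-2}=0, p_{-1}=1, q_{-2}=1, q_{-1}=0:
  i=0: a_0=4, p_0 = 4*1 + 0 = 4, q_0 = 4*0 + 1 = 1.
  i=1: a_1=1, p_1 = 1*4 + 1 = 5, q_1 = 1*1 + 0 = 1.
  i=2: a_2=4, p_2 = 4*5 + 4 = 24, q_2 = 4*1 + 1 = 5.
  i=3: a_3=4, p_3 = 4*24 + 5 = 101, q_3 = 4*5 + 1 = 21.

4/1, 5/1, 24/5, 101/21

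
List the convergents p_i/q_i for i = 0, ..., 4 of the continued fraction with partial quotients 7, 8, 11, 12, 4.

7/1, 57/8, 634/89, 7665/1076, 31294/4393

Using the convergent recurrence p_i = a_i*p_{i-1} + p_{i-2}, q_i = a_i*q_{i-1} + q_{i-2} with p_{-2}=0, p_{-1}=1, q_{-2}=1, q_{-1}=0:
  i=0: a_0=7, p_0 = 7*1 + 0 = 7, q_0 = 7*0 + 1 = 1.
  i=1: a_1=8, p_1 = 8*7 + 1 = 57, q_1 = 8*1 + 0 = 8.
  i=2: a_2=11, p_2 = 11*57 + 7 = 634, q_2 = 11*8 + 1 = 89.
  i=3: a_3=12, p_3 = 12*634 + 57 = 7665, q_3 = 12*89 + 8 = 1076.
  i=4: a_4=4, p_4 = 4*7665 + 634 = 31294, q_4 = 4*1076 + 89 = 4393.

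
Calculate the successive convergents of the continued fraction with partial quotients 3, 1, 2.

3/1, 4/1, 11/3

Using the convergent recurrence p_i = a_i*p_{i-1} + p_{i-2}, q_i = a_i*q_{i-1} + q_{i-2} with p_{-2}=0, p_{-1}=1, q_{-2}=1, q_{-1}=0:
  i=0: a_0=3, p_0 = 3*1 + 0 = 3, q_0 = 3*0 + 1 = 1.
  i=1: a_1=1, p_1 = 1*3 + 1 = 4, q_1 = 1*1 + 0 = 1.
  i=2: a_2=2, p_2 = 2*4 + 3 = 11, q_2 = 2*1 + 1 = 3.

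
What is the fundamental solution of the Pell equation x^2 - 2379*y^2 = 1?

(x, y) = (1951, 40)

First expand sqrt(2379) as a continued fraction. With x_i = (sqrt(2379) + m_i)/d_i and (m_0, d_0) = (0, 1): a_0 = floor(sqrt(2379)) = 48, since 48^2 = 2304 <= 2379 < 2401 = 49^2.
Iterate m_{i+1} = d_i*a_i - m_i, d_{i+1} = (2379 - m_{i+1}^2)/d_i, a_{i+1} = floor((a_0 + m_{i+1})/d_{i+1}):
  m_1 = 1*48 - 0 = 48, d_1 = (2379 - 48^2)/1 = 75/1 = 75, a_1 = floor((48 + 48)/75) = 1.
  m_2 = 75*1 - 48 = 27, d_2 = (2379 - 27^2)/75 = 1650/75 = 22, a_2 = floor((48 + 27)/22) = 3.
  m_3 = 22*3 - 27 = 39, d_3 = (2379 - 39^2)/22 = 858/22 = 39, a_3 = floor((48 + 39)/39) = 2.
  m_4 = 39*2 - 39 = 39, d_4 = (2379 - 39^2)/39 = 858/39 = 22, a_4 = floor((48 + 39)/22) = 3.
  m_5 = 22*3 - 39 = 27, d_5 = (2379 - 27^2)/22 = 1650/22 = 75, a_5 = floor((48 + 27)/75) = 1.
  m_6 = 75*1 - 27 = 48, d_6 = (2379 - 48^2)/75 = 75/75 = 1, a_6 = floor((48 + 48)/1) = 96.
  m_7 = 1*96 - 48 = 48, d_7 = (2379 - 48^2)/1 = 75/1 = 75: (m_7, d_7) = (m_1, d_1) = (48, 75), so from here the quotients repeat a_1, ..., a_6; the period length is 6.
So sqrt(2379) = [48; (1, 3, 2, 3, 1, 96)] with period length k = 6.
k is even, so the fundamental solution of x^2 - 2379y^2 = 1 is (p_{k-1}, q_{k-1}) = (p_5, q_5); compute convergents through index 5.
Convergents (p_i = a_i*p_{i-1} + p_{i-2}, q_i = a_i*q_{i-1} + q_{i-2} with p_{-2}=0, p_{-1}=1, q_{-2}=1, q_{-1}=0):
  i=0: a_0=48, p_0 = 48*1 + 0 = 48, q_0 = 48*0 + 1 = 1.
  i=1: a_1=1, p_1 = 1*48 + 1 = 49, q_1 = 1*1 + 0 = 1.
  i=2: a_2=3, p_2 = 3*49 + 48 = 195, q_2 = 3*1 + 1 = 4.
  i=3: a_3=2, p_3 = 2*195 + 49 = 439, q_3 = 2*4 + 1 = 9.
  i=4: a_4=3, p_4 = 3*439 + 195 = 1512, q_4 = 3*9 + 4 = 31.
  i=5: a_5=1, p_5 = 1*1512 + 439 = 1951, q_5 = 1*31 + 9 = 40.
Check: 1951^2 - 2379*40^2 = 3806401 - 3806400 = 1, so (x, y) = (1951, 40) solves the equation, and by the theorem it is the least positive solution.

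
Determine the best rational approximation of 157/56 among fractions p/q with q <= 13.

14/5

Expand x = 157/56 as a continued fraction with the Euclidean algorithm:
  157 = 2*56 + 45, so a_0 = 2.
  56 = 1*45 + 11, so a_1 = 1.
  45 = 4*11 + 1, so a_2 = 4.
  11 = 11*1 + 0, so a_3 = 11.
so x = [2; 1, 4, 11].
Convergents (p_i = a_i*p_{i-1} + p_{i-2}, q_i = a_i*q_{i-1} + q_{i-2} with p_{-2}=0, p_{-1}=1, q_{-2}=1, q_{-1}=0), until the denominator exceeds 13:
  i=0: a_0=2, p_0 = 2*1 + 0 = 2, q_0 = 2*0 + 1 = 1.
  i=1: a_1=1, p_1 = 1*2 + 1 = 3, q_1 = 1*1 + 0 = 1.
  i=2: a_2=4, p_2 = 4*3 + 2 = 14, q_2 = 4*1 + 1 = 5.
  i=3: a_3=11, p_3 = 11*14 + 3 = 157, q_3 = 11*5 + 1 = 56.
q_3 = 56 > 13, so the last convergent with denominator <= 13 is p_2/q_2 = 14/5.
The closest fraction with denominator <= 13 is either p_2/q_2 or the intermediate fraction (k*p_2 + p_1)/(k*q_2 + q_1) with the largest k >= 1 whose denominator stays <= 13; these approach x as k grows, and every other convergent or intermediate fraction in range is farther away.
Largest k: floor((13 - q_1)/q_2) = floor((13 - 1)/5) = 2.
That gives (2*14 + 3)/(2*5 + 1) = 31/11.
Compare the errors: |x - 14/5| = |157*5 - 14*56|/(56*5) = 1/280, and |x - 31/11| = |157*11 - 31*56|/(56*11) = 9/616.
Cross-multiplying, 1*616 = 616 < 2520 = 9*280, so 1/280 is smaller: the convergent 14/5 is closer to x than 31/11.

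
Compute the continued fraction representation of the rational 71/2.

[35; 2]

Run the Euclidean algorithm on 71 and 2; the successive quotients are the partial quotients a_0, a_1, ... (each step inverts the fractional part left over by the previous one):
  71 = 35*2 + 1, so a_0 = 35.
  2 = 2*1 + 0, so a_1 = 2.
The remainder reaches 0 after 2 divisions, so the expansion has 2 partial quotients, read off in order.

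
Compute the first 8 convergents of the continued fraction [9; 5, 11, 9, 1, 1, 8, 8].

Using the convergent recurrence p_i = a_i*p_{i-1} + p_{i-2}, q_i = a_i*q_{i-1} + q_{i-2} with p_{-2}=0, p_{-1}=1, q_{-2}=1, q_{-1}=0:
  i=0: a_0=9, p_0 = 9*1 + 0 = 9, q_0 = 9*0 + 1 = 1.
  i=1: a_1=5, p_1 = 5*9 + 1 = 46, q_1 = 5*1 + 0 = 5.
  i=2: a_2=11, p_2 = 11*46 + 9 = 515, q_2 = 11*5 + 1 = 56.
  i=3: a_3=9, p_3 = 9*515 + 46 = 4681, q_3 = 9*56 + 5 = 509.
  i=4: a_4=1, p_4 = 1*4681 + 515 = 5196, q_4 = 1*509 + 56 = 565.
  i=5: a_5=1, p_5 = 1*5196 + 4681 = 9877, q_5 = 1*565 + 509 = 1074.
  i=6: a_6=8, p_6 = 8*9877 + 5196 = 84212, q_6 = 8*1074 + 565 = 9157.
  i=7: a_7=8, p_7 = 8*84212 + 9877 = 683573, q_7 = 8*9157 + 1074 = 74330.

9/1, 46/5, 515/56, 4681/509, 5196/565, 9877/1074, 84212/9157, 683573/74330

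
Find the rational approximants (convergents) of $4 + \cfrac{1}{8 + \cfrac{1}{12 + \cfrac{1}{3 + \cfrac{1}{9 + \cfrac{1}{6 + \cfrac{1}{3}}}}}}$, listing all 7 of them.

Using the convergent recurrence p_i = a_i*p_{i-1} + p_{i-2}, q_i = a_i*q_{i-1} + q_{i-2} with p_{-2}=0, p_{-1}=1, q_{-2}=1, q_{-1}=0:
  i=0: a_0=4, p_0 = 4*1 + 0 = 4, q_0 = 4*0 + 1 = 1.
  i=1: a_1=8, p_1 = 8*4 + 1 = 33, q_1 = 8*1 + 0 = 8.
  i=2: a_2=12, p_2 = 12*33 + 4 = 400, q_2 = 12*8 + 1 = 97.
  i=3: a_3=3, p_3 = 3*400 + 33 = 1233, q_3 = 3*97 + 8 = 299.
  i=4: a_4=9, p_4 = 9*1233 + 400 = 11497, q_4 = 9*299 + 97 = 2788.
  i=5: a_5=6, p_5 = 6*11497 + 1233 = 70215, q_5 = 6*2788 + 299 = 17027.
  i=6: a_6=3, p_6 = 3*70215 + 11497 = 222142, q_6 = 3*17027 + 2788 = 53869.

4/1, 33/8, 400/97, 1233/299, 11497/2788, 70215/17027, 222142/53869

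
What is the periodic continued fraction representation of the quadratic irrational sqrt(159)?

Write x_i = (sqrt(159) + m_i)/d_i with (m_0, d_0) = (0, 1). a_0 = floor(sqrt(159)) = 12, since 12^2 = 144 <= 159 < 169 = 13^2.
Iterate m_{i+1} = d_i*a_i - m_i, d_{i+1} = (159 - m_{i+1}^2)/d_i, a_{i+1} = floor((a_0 + m_{i+1})/d_{i+1}):
  m_1 = 1*12 - 0 = 12, d_1 = (159 - 12^2)/1 = 15/1 = 15, a_1 = floor((12 + 12)/15) = 1.
  m_2 = 15*1 - 12 = 3, d_2 = (159 - 3^2)/15 = 150/15 = 10, a_2 = floor((12 + 3)/10) = 1.
  m_3 = 10*1 - 3 = 7, d_3 = (159 - 7^2)/10 = 110/10 = 11, a_3 = floor((12 + 7)/11) = 1.
  m_4 = 11*1 - 7 = 4, d_4 = (159 - 4^2)/11 = 143/11 = 13, a_4 = floor((12 + 4)/13) = 1.
  m_5 = 13*1 - 4 = 9, d_5 = (159 - 9^2)/13 = 78/13 = 6, a_5 = floor((12 + 9)/6) = 3.
  m_6 = 6*3 - 9 = 9, d_6 = (159 - 9^2)/6 = 78/6 = 13, a_6 = floor((12 + 9)/13) = 1.
  m_7 = 13*1 - 9 = 4, d_7 = (159 - 4^2)/13 = 143/13 = 11, a_7 = floor((12 + 4)/11) = 1.
  m_8 = 11*1 - 4 = 7, d_8 = (159 - 7^2)/11 = 110/11 = 10, a_8 = floor((12 + 7)/10) = 1.
  m_9 = 10*1 - 7 = 3, d_9 = (159 - 3^2)/10 = 150/10 = 15, a_9 = floor((12 + 3)/15) = 1.
  m_10 = 15*1 - 3 = 12, d_10 = (159 - 12^2)/15 = 15/15 = 1, a_10 = floor((12 + 12)/1) = 24.
  m_11 = 1*24 - 12 = 12, d_11 = (159 - 12^2)/1 = 15/1 = 15: (m_11, d_11) = (m_1, d_1) = (12, 15), so from here the quotients repeat a_1, ..., a_10; the period length is 10.
Hence the expansion of sqrt(159) is a_0 = 12 followed by the repeating block 1, 1, 1, 1, 3, 1, 1, 1, 1, 24 (period 10).

[12; (1, 1, 1, 1, 3, 1, 1, 1, 1, 24)]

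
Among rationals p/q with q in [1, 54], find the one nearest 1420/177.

353/44

Expand x = 1420/177 as a continued fraction with the Euclidean algorithm:
  1420 = 8*177 + 4, so a_0 = 8.
  177 = 44*4 + 1, so a_1 = 44.
  4 = 4*1 + 0, so a_2 = 4.
so x = [8; 44, 4].
Convergents (p_i = a_i*p_{i-1} + p_{i-2}, q_i = a_i*q_{i-1} + q_{i-2} with p_{-2}=0, p_{-1}=1, q_{-2}=1, q_{-1}=0), until the denominator exceeds 54:
  i=0: a_0=8, p_0 = 8*1 + 0 = 8, q_0 = 8*0 + 1 = 1.
  i=1: a_1=44, p_1 = 44*8 + 1 = 353, q_1 = 44*1 + 0 = 44.
  i=2: a_2=4, p_2 = 4*353 + 8 = 1420, q_2 = 4*44 + 1 = 177.
q_2 = 177 > 54, so the last convergent with denominator <= 54 is p_1/q_1 = 353/44.
The closest fraction with denominator <= 54 is either p_1/q_1 or the intermediate fraction (k*p_1 + p_0)/(k*q_1 + q_0) with the largest k >= 1 whose denominator stays <= 54; these approach x as k grows, and every other convergent or intermediate fraction in range is farther away.
Largest k: floor((54 - q_0)/q_1) = floor((54 - 1)/44) = 1.
That gives (1*353 + 8)/(1*44 + 1) = 361/45.
Compare the errors: |x - 353/44| = |1420*44 - 353*177|/(177*44) = 1/7788, and |x - 361/45| = |1420*45 - 361*177|/(177*45) = 3/7965.
Cross-multiplying, 1*7965 = 7965 < 23364 = 3*7788, so 1/7788 is smaller: the convergent 353/44 is closer to x than 361/45.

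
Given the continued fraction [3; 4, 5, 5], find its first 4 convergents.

3/1, 13/4, 68/21, 353/109

Using the convergent recurrence p_i = a_i*p_{i-1} + p_{i-2}, q_i = a_i*q_{i-1} + q_{i-2} with p_{-2}=0, p_{-1}=1, q_{-2}=1, q_{-1}=0:
  i=0: a_0=3, p_0 = 3*1 + 0 = 3, q_0 = 3*0 + 1 = 1.
  i=1: a_1=4, p_1 = 4*3 + 1 = 13, q_1 = 4*1 + 0 = 4.
  i=2: a_2=5, p_2 = 5*13 + 3 = 68, q_2 = 5*4 + 1 = 21.
  i=3: a_3=5, p_3 = 5*68 + 13 = 353, q_3 = 5*21 + 4 = 109.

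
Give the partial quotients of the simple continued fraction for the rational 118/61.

Run the Euclidean algorithm on 118 and 61; the successive quotients are the partial quotients a_0, a_1, ... (each step inverts the fractional part left over by the previous one):
  118 = 1*61 + 57, so a_0 = 1.
  61 = 1*57 + 4, so a_1 = 1.
  57 = 14*4 + 1, so a_2 = 14.
  4 = 4*1 + 0, so a_3 = 4.
The remainder reaches 0 after 4 divisions, so the expansion has 4 partial quotients, read off in order.

[1; 1, 14, 4]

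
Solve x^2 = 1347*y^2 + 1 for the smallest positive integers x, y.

First expand sqrt(1347) as a continued fraction. With x_i = (sqrt(1347) + m_i)/d_i and (m_0, d_0) = (0, 1): a_0 = floor(sqrt(1347)) = 36, since 36^2 = 1296 <= 1347 < 1369 = 37^2.
Iterate m_{i+1} = d_i*a_i - m_i, d_{i+1} = (1347 - m_{i+1}^2)/d_i, a_{i+1} = floor((a_0 + m_{i+1})/d_{i+1}):
  m_1 = 1*36 - 0 = 36, d_1 = (1347 - 36^2)/1 = 51/1 = 51, a_1 = floor((36 + 36)/51) = 1.
  m_2 = 51*1 - 36 = 15, d_2 = (1347 - 15^2)/51 = 1122/51 = 22, a_2 = floor((36 + 15)/22) = 2.
  m_3 = 22*2 - 15 = 29, d_3 = (1347 - 29^2)/22 = 506/22 = 23, a_3 = floor((36 + 29)/23) = 2.
  m_4 = 23*2 - 29 = 17, d_4 = (1347 - 17^2)/23 = 1058/23 = 46, a_4 = floor((36 + 17)/46) = 1.
  m_5 = 46*1 - 17 = 29, d_5 = (1347 - 29^2)/46 = 506/46 = 11, a_5 = floor((36 + 29)/11) = 5.
  m_6 = 11*5 - 29 = 26, d_6 = (1347 - 26^2)/11 = 671/11 = 61, a_6 = floor((36 + 26)/61) = 1.
  m_7 = 61*1 - 26 = 35, d_7 = (1347 - 35^2)/61 = 122/61 = 2, a_7 = floor((36 + 35)/2) = 35.
  m_8 = 2*35 - 35 = 35, d_8 = (1347 - 35^2)/2 = 122/2 = 61, a_8 = floor((36 + 35)/61) = 1.
  m_9 = 61*1 - 35 = 26, d_9 = (1347 - 26^2)/61 = 671/61 = 11, a_9 = floor((36 + 26)/11) = 5.
  m_10 = 11*5 - 26 = 29, d_10 = (1347 - 29^2)/11 = 506/11 = 46, a_10 = floor((36 + 29)/46) = 1.
  m_11 = 46*1 - 29 = 17, d_11 = (1347 - 17^2)/46 = 1058/46 = 23, a_11 = floor((36 + 17)/23) = 2.
  m_12 = 23*2 - 17 = 29, d_12 = (1347 - 29^2)/23 = 506/23 = 22, a_12 = floor((36 + 29)/22) = 2.
  m_13 = 22*2 - 29 = 15, d_13 = (1347 - 15^2)/22 = 1122/22 = 51, a_13 = floor((36 + 15)/51) = 1.
  m_14 = 51*1 - 15 = 36, d_14 = (1347 - 36^2)/51 = 51/51 = 1, a_14 = floor((36 + 36)/1) = 72.
  m_15 = 1*72 - 36 = 36, d_15 = (1347 - 36^2)/1 = 51/1 = 51: (m_15, d_15) = (m_1, d_1) = (36, 51), so from here the quotients repeat a_1, ..., a_14; the period length is 14.
So sqrt(1347) = [36; (1, 2, 2, 1, 5, 1, 35, 1, 5, 1, 2, 2, 1, 72)] with period length k = 14.
k is even, so the fundamental solution of x^2 - 1347y^2 = 1 is (p_{k-1}, q_{k-1}) = (p_13, q_13); compute convergents through index 13.
Convergents (p_i = a_i*p_{i-1} + p_{i-2}, q_i = a_i*q_{i-1} + q_{i-2} with p_{-2}=0, p_{-1}=1, q_{-2}=1, q_{-1}=0):
  i=0: a_0=36, p_0 = 36*1 + 0 = 36, q_0 = 36*0 + 1 = 1.
  i=1: a_1=1, p_1 = 1*36 + 1 = 37, q_1 = 1*1 + 0 = 1.
  i=2: a_2=2, p_2 = 2*37 + 36 = 110, q_2 = 2*1 + 1 = 3.
  i=3: a_3=2, p_3 = 2*110 + 37 = 257, q_3 = 2*3 + 1 = 7.
  i=4: a_4=1, p_4 = 1*257 + 110 = 367, q_4 = 1*7 + 3 = 10.
  i=5: a_5=5, p_5 = 5*367 + 257 = 2092, q_5 = 5*10 + 7 = 57.
  i=6: a_6=1, p_6 = 1*2092 + 367 = 2459, q_6 = 1*57 + 10 = 67.
  i=7: a_7=35, p_7 = 35*2459 + 2092 = 88157, q_7 = 35*67 + 57 = 2402.
  i=8: a_8=1, p_8 = 1*88157 + 2459 = 90616, q_8 = 1*2402 + 67 = 2469.
  i=9: a_9=5, p_9 = 5*90616 + 88157 = 541237, q_9 = 5*2469 + 2402 = 14747.
  i=10: a_10=1, p_10 = 1*541237 + 90616 = 631853, q_10 = 1*14747 + 2469 = 17216.
  i=11: a_11=2, p_11 = 2*631853 + 541237 = 1804943, q_11 = 2*17216 + 14747 = 49179.
  i=12: a_12=2, p_12 = 2*1804943 + 631853 = 4241739, q_12 = 2*49179 + 17216 = 115574.
  i=13: a_13=1, p_13 = 1*4241739 + 1804943 = 6046682, q_13 = 1*115574 + 49179 = 164753.
Check: 6046682^2 - 1347*164753^2 = 36562363209124 - 36562363209123 = 1, so (x, y) = (6046682, 164753) solves the equation, and by the theorem it is the least positive solution.

(x, y) = (6046682, 164753)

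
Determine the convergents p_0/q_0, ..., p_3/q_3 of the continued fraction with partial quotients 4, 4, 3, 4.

4/1, 17/4, 55/13, 237/56

Using the convergent recurrence p_i = a_i*p_{i-1} + p_{i-2}, q_i = a_i*q_{i-1} + q_{i-2} with p_{-2}=0, p_{-1}=1, q_{-2}=1, q_{-1}=0:
  i=0: a_0=4, p_0 = 4*1 + 0 = 4, q_0 = 4*0 + 1 = 1.
  i=1: a_1=4, p_1 = 4*4 + 1 = 17, q_1 = 4*1 + 0 = 4.
  i=2: a_2=3, p_2 = 3*17 + 4 = 55, q_2 = 3*4 + 1 = 13.
  i=3: a_3=4, p_3 = 4*55 + 17 = 237, q_3 = 4*13 + 4 = 56.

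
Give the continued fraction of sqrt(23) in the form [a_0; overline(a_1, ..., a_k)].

Write x_i = (sqrt(23) + m_i)/d_i with (m_0, d_0) = (0, 1). a_0 = floor(sqrt(23)) = 4, since 4^2 = 16 <= 23 < 25 = 5^2.
Iterate m_{i+1} = d_i*a_i - m_i, d_{i+1} = (23 - m_{i+1}^2)/d_i, a_{i+1} = floor((a_0 + m_{i+1})/d_{i+1}):
  m_1 = 1*4 - 0 = 4, d_1 = (23 - 4^2)/1 = 7/1 = 7, a_1 = floor((4 + 4)/7) = 1.
  m_2 = 7*1 - 4 = 3, d_2 = (23 - 3^2)/7 = 14/7 = 2, a_2 = floor((4 + 3)/2) = 3.
  m_3 = 2*3 - 3 = 3, d_3 = (23 - 3^2)/2 = 14/2 = 7, a_3 = floor((4 + 3)/7) = 1.
  m_4 = 7*1 - 3 = 4, d_4 = (23 - 4^2)/7 = 7/7 = 1, a_4 = floor((4 + 4)/1) = 8.
  m_5 = 1*8 - 4 = 4, d_5 = (23 - 4^2)/1 = 7/1 = 7: (m_5, d_5) = (m_1, d_1) = (4, 7), so from here the quotients repeat a_1, ..., a_4; the period length is 4.
Hence the expansion of sqrt(23) is a_0 = 4 followed by the repeating block 1, 3, 1, 8 (period 4).

[4; overline(1, 3, 1, 8)]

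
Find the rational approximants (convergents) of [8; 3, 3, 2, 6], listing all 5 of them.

8/1, 25/3, 83/10, 191/23, 1229/148

Using the convergent recurrence p_i = a_i*p_{i-1} + p_{i-2}, q_i = a_i*q_{i-1} + q_{i-2} with p_{-2}=0, p_{-1}=1, q_{-2}=1, q_{-1}=0:
  i=0: a_0=8, p_0 = 8*1 + 0 = 8, q_0 = 8*0 + 1 = 1.
  i=1: a_1=3, p_1 = 3*8 + 1 = 25, q_1 = 3*1 + 0 = 3.
  i=2: a_2=3, p_2 = 3*25 + 8 = 83, q_2 = 3*3 + 1 = 10.
  i=3: a_3=2, p_3 = 2*83 + 25 = 191, q_3 = 2*10 + 3 = 23.
  i=4: a_4=6, p_4 = 6*191 + 83 = 1229, q_4 = 6*23 + 10 = 148.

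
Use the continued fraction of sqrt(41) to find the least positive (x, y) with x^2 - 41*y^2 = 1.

First expand sqrt(41) as a continued fraction. With x_i = (sqrt(41) + m_i)/d_i and (m_0, d_0) = (0, 1): a_0 = floor(sqrt(41)) = 6, since 6^2 = 36 <= 41 < 49 = 7^2.
Iterate m_{i+1} = d_i*a_i - m_i, d_{i+1} = (41 - m_{i+1}^2)/d_i, a_{i+1} = floor((a_0 + m_{i+1})/d_{i+1}):
  m_1 = 1*6 - 0 = 6, d_1 = (41 - 6^2)/1 = 5/1 = 5, a_1 = floor((6 + 6)/5) = 2.
  m_2 = 5*2 - 6 = 4, d_2 = (41 - 4^2)/5 = 25/5 = 5, a_2 = floor((6 + 4)/5) = 2.
  m_3 = 5*2 - 4 = 6, d_3 = (41 - 6^2)/5 = 5/5 = 1, a_3 = floor((6 + 6)/1) = 12.
  m_4 = 1*12 - 6 = 6, d_4 = (41 - 6^2)/1 = 5/1 = 5: (m_4, d_4) = (m_1, d_1) = (6, 5), so from here the quotients repeat a_1, ..., a_3; the period length is 3.
So sqrt(41) = [6; (2, 2, 12)] with period length k = 3.
k is odd, so (p_{k-1}, q_{k-1}) only solves x^2 - 41y^2 = -1 and the fundamental solution of x^2 - 41y^2 = 1 is (p_{2k-1}, q_{2k-1}) = (p_5, q_5); compute convergents through index 5, running through the period twice.
Convergents (p_i = a_i*p_{i-1} + p_{i-2}, q_i = a_i*q_{i-1} + q_{i-2} with p_{-2}=0, p_{-1}=1, q_{-2}=1, q_{-1}=0):
  i=0: a_0=6, p_0 = 6*1 + 0 = 6, q_0 = 6*0 + 1 = 1.
  i=1: a_1=2, p_1 = 2*6 + 1 = 13, q_1 = 2*1 + 0 = 2.
  i=2: a_2=2, p_2 = 2*13 + 6 = 32, q_2 = 2*2 + 1 = 5.
  i=3: a_3=12, p_3 = 12*32 + 13 = 397, q_3 = 12*5 + 2 = 62.
  i=4: a_4=2, p_4 = 2*397 + 32 = 826, q_4 = 2*62 + 5 = 129.
  i=5: a_5=2, p_5 = 2*826 + 397 = 2049, q_5 = 2*129 + 62 = 320.
Indeed p_2^2 - 41*q_2^2 = 1024 - 1025 = -1, not +1.
Check: 2049^2 - 41*320^2 = 4198401 - 4198400 = 1, so (x, y) = (2049, 320) solves the equation, and by the theorem it is the least positive solution.

(x, y) = (2049, 320)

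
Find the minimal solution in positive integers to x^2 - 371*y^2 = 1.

First expand sqrt(371) as a continued fraction. With x_i = (sqrt(371) + m_i)/d_i and (m_0, d_0) = (0, 1): a_0 = floor(sqrt(371)) = 19, since 19^2 = 361 <= 371 < 400 = 20^2.
Iterate m_{i+1} = d_i*a_i - m_i, d_{i+1} = (371 - m_{i+1}^2)/d_i, a_{i+1} = floor((a_0 + m_{i+1})/d_{i+1}):
  m_1 = 1*19 - 0 = 19, d_1 = (371 - 19^2)/1 = 10/1 = 10, a_1 = floor((19 + 19)/10) = 3.
  m_2 = 10*3 - 19 = 11, d_2 = (371 - 11^2)/10 = 250/10 = 25, a_2 = floor((19 + 11)/25) = 1.
  m_3 = 25*1 - 11 = 14, d_3 = (371 - 14^2)/25 = 175/25 = 7, a_3 = floor((19 + 14)/7) = 4.
  m_4 = 7*4 - 14 = 14, d_4 = (371 - 14^2)/7 = 175/7 = 25, a_4 = floor((19 + 14)/25) = 1.
  m_5 = 25*1 - 14 = 11, d_5 = (371 - 11^2)/25 = 250/25 = 10, a_5 = floor((19 + 11)/10) = 3.
  m_6 = 10*3 - 11 = 19, d_6 = (371 - 19^2)/10 = 10/10 = 1, a_6 = floor((19 + 19)/1) = 38.
  m_7 = 1*38 - 19 = 19, d_7 = (371 - 19^2)/1 = 10/1 = 10: (m_7, d_7) = (m_1, d_1) = (19, 10), so from here the quotients repeat a_1, ..., a_6; the period length is 6.
So sqrt(371) = [19; (3, 1, 4, 1, 3, 38)] with period length k = 6.
k is even, so the fundamental solution of x^2 - 371y^2 = 1 is (p_{k-1}, q_{k-1}) = (p_5, q_5); compute convergents through index 5.
Convergents (p_i = a_i*p_{i-1} + p_{i-2}, q_i = a_i*q_{i-1} + q_{i-2} with p_{-2}=0, p_{-1}=1, q_{-2}=1, q_{-1}=0):
  i=0: a_0=19, p_0 = 19*1 + 0 = 19, q_0 = 19*0 + 1 = 1.
  i=1: a_1=3, p_1 = 3*19 + 1 = 58, q_1 = 3*1 + 0 = 3.
  i=2: a_2=1, p_2 = 1*58 + 19 = 77, q_2 = 1*3 + 1 = 4.
  i=3: a_3=4, p_3 = 4*77 + 58 = 366, q_3 = 4*4 + 3 = 19.
  i=4: a_4=1, p_4 = 1*366 + 77 = 443, q_4 = 1*19 + 4 = 23.
  i=5: a_5=3, p_5 = 3*443 + 366 = 1695, q_5 = 3*23 + 19 = 88.
Check: 1695^2 - 371*88^2 = 2873025 - 2873024 = 1, so (x, y) = (1695, 88) solves the equation, and by the theorem it is the least positive solution.

(x, y) = (1695, 88)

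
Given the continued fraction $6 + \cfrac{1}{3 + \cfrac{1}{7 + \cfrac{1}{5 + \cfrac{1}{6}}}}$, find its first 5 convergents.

Using the convergent recurrence p_i = a_i*p_{i-1} + p_{i-2}, q_i = a_i*q_{i-1} + q_{i-2} with p_{-2}=0, p_{-1}=1, q_{-2}=1, q_{-1}=0:
  i=0: a_0=6, p_0 = 6*1 + 0 = 6, q_0 = 6*0 + 1 = 1.
  i=1: a_1=3, p_1 = 3*6 + 1 = 19, q_1 = 3*1 + 0 = 3.
  i=2: a_2=7, p_2 = 7*19 + 6 = 139, q_2 = 7*3 + 1 = 22.
  i=3: a_3=5, p_3 = 5*139 + 19 = 714, q_3 = 5*22 + 3 = 113.
  i=4: a_4=6, p_4 = 6*714 + 139 = 4423, q_4 = 6*113 + 22 = 700.

6/1, 19/3, 139/22, 714/113, 4423/700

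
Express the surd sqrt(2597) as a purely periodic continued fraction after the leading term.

[50; (1, 24, 2, 24, 1, 100)]

Write x_i = (sqrt(2597) + m_i)/d_i with (m_0, d_0) = (0, 1). a_0 = floor(sqrt(2597)) = 50, since 50^2 = 2500 <= 2597 < 2601 = 51^2.
Iterate m_{i+1} = d_i*a_i - m_i, d_{i+1} = (2597 - m_{i+1}^2)/d_i, a_{i+1} = floor((a_0 + m_{i+1})/d_{i+1}):
  m_1 = 1*50 - 0 = 50, d_1 = (2597 - 50^2)/1 = 97/1 = 97, a_1 = floor((50 + 50)/97) = 1.
  m_2 = 97*1 - 50 = 47, d_2 = (2597 - 47^2)/97 = 388/97 = 4, a_2 = floor((50 + 47)/4) = 24.
  m_3 = 4*24 - 47 = 49, d_3 = (2597 - 49^2)/4 = 196/4 = 49, a_3 = floor((50 + 49)/49) = 2.
  m_4 = 49*2 - 49 = 49, d_4 = (2597 - 49^2)/49 = 196/49 = 4, a_4 = floor((50 + 49)/4) = 24.
  m_5 = 4*24 - 49 = 47, d_5 = (2597 - 47^2)/4 = 388/4 = 97, a_5 = floor((50 + 47)/97) = 1.
  m_6 = 97*1 - 47 = 50, d_6 = (2597 - 50^2)/97 = 97/97 = 1, a_6 = floor((50 + 50)/1) = 100.
  m_7 = 1*100 - 50 = 50, d_7 = (2597 - 50^2)/1 = 97/1 = 97: (m_7, d_7) = (m_1, d_1) = (50, 97), so from here the quotients repeat a_1, ..., a_6; the period length is 6.
Hence the expansion of sqrt(2597) is a_0 = 50 followed by the repeating block 1, 24, 2, 24, 1, 100 (period 6).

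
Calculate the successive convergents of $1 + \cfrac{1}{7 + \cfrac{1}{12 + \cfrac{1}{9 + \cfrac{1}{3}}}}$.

1/1, 8/7, 97/85, 881/772, 2740/2401

Using the convergent recurrence p_i = a_i*p_{i-1} + p_{i-2}, q_i = a_i*q_{i-1} + q_{i-2} with p_{-2}=0, p_{-1}=1, q_{-2}=1, q_{-1}=0:
  i=0: a_0=1, p_0 = 1*1 + 0 = 1, q_0 = 1*0 + 1 = 1.
  i=1: a_1=7, p_1 = 7*1 + 1 = 8, q_1 = 7*1 + 0 = 7.
  i=2: a_2=12, p_2 = 12*8 + 1 = 97, q_2 = 12*7 + 1 = 85.
  i=3: a_3=9, p_3 = 9*97 + 8 = 881, q_3 = 9*85 + 7 = 772.
  i=4: a_4=3, p_4 = 3*881 + 97 = 2740, q_4 = 3*772 + 85 = 2401.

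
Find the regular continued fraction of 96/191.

[0; 1, 1, 95]

Run the Euclidean algorithm on 96 and 191; the successive quotients are the partial quotients a_0, a_1, ... (each step inverts the fractional part left over by the previous one):
  96 = 0*191 + 96, so a_0 = 0.
  191 = 1*96 + 95, so a_1 = 1.
  96 = 1*95 + 1, so a_2 = 1.
  95 = 95*1 + 0, so a_3 = 95.
The remainder reaches 0 after 4 divisions, so the expansion has 4 partial quotients, read off in order.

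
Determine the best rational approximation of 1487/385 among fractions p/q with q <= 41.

Expand x = 1487/385 as a continued fraction with the Euclidean algorithm:
  1487 = 3*385 + 332, so a_0 = 3.
  385 = 1*332 + 53, so a_1 = 1.
  332 = 6*53 + 14, so a_2 = 6.
  53 = 3*14 + 11, so a_3 = 3.
  14 = 1*11 + 3, so a_4 = 1.
  11 = 3*3 + 2, so a_5 = 3.
  3 = 1*2 + 1, so a_6 = 1.
  2 = 2*1 + 0, so a_7 = 2.
so x = [3; 1, 6, 3, 1, 3, 1, 2].
Convergents (p_i = a_i*p_{i-1} + p_{i-2}, q_i = a_i*q_{i-1} + q_{i-2} with p_{-2}=0, p_{-1}=1, q_{-2}=1, q_{-1}=0), until the denominator exceeds 41:
  i=0: a_0=3, p_0 = 3*1 + 0 = 3, q_0 = 3*0 + 1 = 1.
  i=1: a_1=1, p_1 = 1*3 + 1 = 4, q_1 = 1*1 + 0 = 1.
  i=2: a_2=6, p_2 = 6*4 + 3 = 27, q_2 = 6*1 + 1 = 7.
  i=3: a_3=3, p_3 = 3*27 + 4 = 85, q_3 = 3*7 + 1 = 22.
  i=4: a_4=1, p_4 = 1*85 + 27 = 112, q_4 = 1*22 + 7 = 29.
  i=5: a_5=3, p_5 = 3*112 + 85 = 421, q_5 = 3*29 + 22 = 109.
q_5 = 109 > 41, so the last convergent with denominator <= 41 is p_4/q_4 = 112/29.
The closest fraction with denominator <= 41 is either p_4/q_4 or the intermediate fraction (k*p_4 + p_3)/(k*q_4 + q_3) with the largest k >= 1 whose denominator stays <= 41; these approach x as k grows, and every other convergent or intermediate fraction in range is farther away.
Largest k: floor((41 - q_3)/q_4) = floor((41 - 22)/29) = 0.
Since k = 0, no intermediate fraction beyond p_4/q_4 has denominator <= 41, so the convergent 112/29 is the closest (its error is |1487*29 - 112*385|/(385*29) = 3/11165).

112/29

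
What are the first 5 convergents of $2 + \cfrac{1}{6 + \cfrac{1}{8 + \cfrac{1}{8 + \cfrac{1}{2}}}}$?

2/1, 13/6, 106/49, 861/398, 1828/845

Using the convergent recurrence p_i = a_i*p_{i-1} + p_{i-2}, q_i = a_i*q_{i-1} + q_{i-2} with p_{-2}=0, p_{-1}=1, q_{-2}=1, q_{-1}=0:
  i=0: a_0=2, p_0 = 2*1 + 0 = 2, q_0 = 2*0 + 1 = 1.
  i=1: a_1=6, p_1 = 6*2 + 1 = 13, q_1 = 6*1 + 0 = 6.
  i=2: a_2=8, p_2 = 8*13 + 2 = 106, q_2 = 8*6 + 1 = 49.
  i=3: a_3=8, p_3 = 8*106 + 13 = 861, q_3 = 8*49 + 6 = 398.
  i=4: a_4=2, p_4 = 2*861 + 106 = 1828, q_4 = 2*398 + 49 = 845.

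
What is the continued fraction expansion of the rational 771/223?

Run the Euclidean algorithm on 771 and 223; the successive quotients are the partial quotients a_0, a_1, ... (each step inverts the fractional part left over by the previous one):
  771 = 3*223 + 102, so a_0 = 3.
  223 = 2*102 + 19, so a_1 = 2.
  102 = 5*19 + 7, so a_2 = 5.
  19 = 2*7 + 5, so a_3 = 2.
  7 = 1*5 + 2, so a_4 = 1.
  5 = 2*2 + 1, so a_5 = 2.
  2 = 2*1 + 0, so a_6 = 2.
The remainder reaches 0 after 7 divisions, so the expansion has 7 partial quotients, read off in order.

[3; 2, 5, 2, 1, 2, 2]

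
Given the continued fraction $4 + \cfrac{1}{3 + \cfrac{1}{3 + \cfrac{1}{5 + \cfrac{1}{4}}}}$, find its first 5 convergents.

Using the convergent recurrence p_i = a_i*p_{i-1} + p_{i-2}, q_i = a_i*q_{i-1} + q_{i-2} with p_{-2}=0, p_{-1}=1, q_{-2}=1, q_{-1}=0:
  i=0: a_0=4, p_0 = 4*1 + 0 = 4, q_0 = 4*0 + 1 = 1.
  i=1: a_1=3, p_1 = 3*4 + 1 = 13, q_1 = 3*1 + 0 = 3.
  i=2: a_2=3, p_2 = 3*13 + 4 = 43, q_2 = 3*3 + 1 = 10.
  i=3: a_3=5, p_3 = 5*43 + 13 = 228, q_3 = 5*10 + 3 = 53.
  i=4: a_4=4, p_4 = 4*228 + 43 = 955, q_4 = 4*53 + 10 = 222.

4/1, 13/3, 43/10, 228/53, 955/222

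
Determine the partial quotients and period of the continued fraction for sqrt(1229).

[35; (17, 1, 1, 17, 70)]

Write x_i = (sqrt(1229) + m_i)/d_i with (m_0, d_0) = (0, 1). a_0 = floor(sqrt(1229)) = 35, since 35^2 = 1225 <= 1229 < 1296 = 36^2.
Iterate m_{i+1} = d_i*a_i - m_i, d_{i+1} = (1229 - m_{i+1}^2)/d_i, a_{i+1} = floor((a_0 + m_{i+1})/d_{i+1}):
  m_1 = 1*35 - 0 = 35, d_1 = (1229 - 35^2)/1 = 4/1 = 4, a_1 = floor((35 + 35)/4) = 17.
  m_2 = 4*17 - 35 = 33, d_2 = (1229 - 33^2)/4 = 140/4 = 35, a_2 = floor((35 + 33)/35) = 1.
  m_3 = 35*1 - 33 = 2, d_3 = (1229 - 2^2)/35 = 1225/35 = 35, a_3 = floor((35 + 2)/35) = 1.
  m_4 = 35*1 - 2 = 33, d_4 = (1229 - 33^2)/35 = 140/35 = 4, a_4 = floor((35 + 33)/4) = 17.
  m_5 = 4*17 - 33 = 35, d_5 = (1229 - 35^2)/4 = 4/4 = 1, a_5 = floor((35 + 35)/1) = 70.
  m_6 = 1*70 - 35 = 35, d_6 = (1229 - 35^2)/1 = 4/1 = 4: (m_6, d_6) = (m_1, d_1) = (35, 4), so from here the quotients repeat a_1, ..., a_5; the period length is 5.
Hence the expansion of sqrt(1229) is a_0 = 35 followed by the repeating block 17, 1, 1, 17, 70 (period 5).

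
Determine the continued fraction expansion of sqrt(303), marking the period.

[17; (2, 2, 5, 2, 2, 34)]

Write x_i = (sqrt(303) + m_i)/d_i with (m_0, d_0) = (0, 1). a_0 = floor(sqrt(303)) = 17, since 17^2 = 289 <= 303 < 324 = 18^2.
Iterate m_{i+1} = d_i*a_i - m_i, d_{i+1} = (303 - m_{i+1}^2)/d_i, a_{i+1} = floor((a_0 + m_{i+1})/d_{i+1}):
  m_1 = 1*17 - 0 = 17, d_1 = (303 - 17^2)/1 = 14/1 = 14, a_1 = floor((17 + 17)/14) = 2.
  m_2 = 14*2 - 17 = 11, d_2 = (303 - 11^2)/14 = 182/14 = 13, a_2 = floor((17 + 11)/13) = 2.
  m_3 = 13*2 - 11 = 15, d_3 = (303 - 15^2)/13 = 78/13 = 6, a_3 = floor((17 + 15)/6) = 5.
  m_4 = 6*5 - 15 = 15, d_4 = (303 - 15^2)/6 = 78/6 = 13, a_4 = floor((17 + 15)/13) = 2.
  m_5 = 13*2 - 15 = 11, d_5 = (303 - 11^2)/13 = 182/13 = 14, a_5 = floor((17 + 11)/14) = 2.
  m_6 = 14*2 - 11 = 17, d_6 = (303 - 17^2)/14 = 14/14 = 1, a_6 = floor((17 + 17)/1) = 34.
  m_7 = 1*34 - 17 = 17, d_7 = (303 - 17^2)/1 = 14/1 = 14: (m_7, d_7) = (m_1, d_1) = (17, 14), so from here the quotients repeat a_1, ..., a_6; the period length is 6.
Hence the expansion of sqrt(303) is a_0 = 17 followed by the repeating block 2, 2, 5, 2, 2, 34 (period 6).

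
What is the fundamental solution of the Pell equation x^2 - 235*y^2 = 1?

(x, y) = (46, 3)

First expand sqrt(235) as a continued fraction. With x_i = (sqrt(235) + m_i)/d_i and (m_0, d_0) = (0, 1): a_0 = floor(sqrt(235)) = 15, since 15^2 = 225 <= 235 < 256 = 16^2.
Iterate m_{i+1} = d_i*a_i - m_i, d_{i+1} = (235 - m_{i+1}^2)/d_i, a_{i+1} = floor((a_0 + m_{i+1})/d_{i+1}):
  m_1 = 1*15 - 0 = 15, d_1 = (235 - 15^2)/1 = 10/1 = 10, a_1 = floor((15 + 15)/10) = 3.
  m_2 = 10*3 - 15 = 15, d_2 = (235 - 15^2)/10 = 10/10 = 1, a_2 = floor((15 + 15)/1) = 30.
  m_3 = 1*30 - 15 = 15, d_3 = (235 - 15^2)/1 = 10/1 = 10: (m_3, d_3) = (m_1, d_1) = (15, 10), so from here the quotients repeat a_1, a_2; the period length is 2.
So sqrt(235) = [15; (3, 30)] with period length k = 2.
k is even, so the fundamental solution of x^2 - 235y^2 = 1 is (p_{k-1}, q_{k-1}) = (p_1, q_1); compute convergents through index 1.
Convergents (p_i = a_i*p_{i-1} + p_{i-2}, q_i = a_i*q_{i-1} + q_{i-2} with p_{-2}=0, p_{-1}=1, q_{-2}=1, q_{-1}=0):
  i=0: a_0=15, p_0 = 15*1 + 0 = 15, q_0 = 15*0 + 1 = 1.
  i=1: a_1=3, p_1 = 3*15 + 1 = 46, q_1 = 3*1 + 0 = 3.
Check: 46^2 - 235*3^2 = 2116 - 2115 = 1, so (x, y) = (46, 3) solves the equation, and by the theorem it is the least positive solution.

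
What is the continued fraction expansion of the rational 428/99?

[4; 3, 10, 1, 2]

Run the Euclidean algorithm on 428 and 99; the successive quotients are the partial quotients a_0, a_1, ... (each step inverts the fractional part left over by the previous one):
  428 = 4*99 + 32, so a_0 = 4.
  99 = 3*32 + 3, so a_1 = 3.
  32 = 10*3 + 2, so a_2 = 10.
  3 = 1*2 + 1, so a_3 = 1.
  2 = 2*1 + 0, so a_4 = 2.
The remainder reaches 0 after 5 divisions, so the expansion has 5 partial quotients, read off in order.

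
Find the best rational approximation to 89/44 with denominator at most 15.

Expand x = 89/44 as a continued fraction with the Euclidean algorithm:
  89 = 2*44 + 1, so a_0 = 2.
  44 = 44*1 + 0, so a_1 = 44.
so x = [2; 44].
Convergents (p_i = a_i*p_{i-1} + p_{i-2}, q_i = a_i*q_{i-1} + q_{i-2} with p_{-2}=0, p_{-1}=1, q_{-2}=1, q_{-1}=0), until the denominator exceeds 15:
  i=0: a_0=2, p_0 = 2*1 + 0 = 2, q_0 = 2*0 + 1 = 1.
  i=1: a_1=44, p_1 = 44*2 + 1 = 89, q_1 = 44*1 + 0 = 44.
q_1 = 44 > 15, so the last convergent with denominator <= 15 is p_0/q_0 = 2/1.
The closest fraction with denominator <= 15 is either p_0/q_0 or the intermediate fraction (k*p_0 + p_{-1})/(k*q_0 + q_{-1}) with the largest k >= 1 whose denominator stays <= 15; these approach x as k grows, and every other convergent or intermediate fraction in range is farther away.
Largest k: floor((15 - q_{-1})/q_0) = floor((15 - 0)/1) = 15 (using the seeds p_{-1} = 1, q_{-1} = 0).
That gives (15*2 + 1)/(15*1 + 0) = 31/15.
Compare the errors: |x - 2/1| = |89*1 - 2*44|/(44*1) = 1/44, and |x - 31/15| = |89*15 - 31*44|/(44*15) = 29/660.
Cross-multiplying, 1*660 = 660 < 1276 = 29*44, so 1/44 is smaller: the convergent 2/1 is closer to x than 31/15.

2/1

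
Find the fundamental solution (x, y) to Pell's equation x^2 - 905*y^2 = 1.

(x, y) = (361, 12)

First expand sqrt(905) as a continued fraction. With x_i = (sqrt(905) + m_i)/d_i and (m_0, d_0) = (0, 1): a_0 = floor(sqrt(905)) = 30, since 30^2 = 900 <= 905 < 961 = 31^2.
Iterate m_{i+1} = d_i*a_i - m_i, d_{i+1} = (905 - m_{i+1}^2)/d_i, a_{i+1} = floor((a_0 + m_{i+1})/d_{i+1}):
  m_1 = 1*30 - 0 = 30, d_1 = (905 - 30^2)/1 = 5/1 = 5, a_1 = floor((30 + 30)/5) = 12.
  m_2 = 5*12 - 30 = 30, d_2 = (905 - 30^2)/5 = 5/5 = 1, a_2 = floor((30 + 30)/1) = 60.
  m_3 = 1*60 - 30 = 30, d_3 = (905 - 30^2)/1 = 5/1 = 5: (m_3, d_3) = (m_1, d_1) = (30, 5), so from here the quotients repeat a_1, a_2; the period length is 2.
So sqrt(905) = [30; (12, 60)] with period length k = 2.
k is even, so the fundamental solution of x^2 - 905y^2 = 1 is (p_{k-1}, q_{k-1}) = (p_1, q_1); compute convergents through index 1.
Convergents (p_i = a_i*p_{i-1} + p_{i-2}, q_i = a_i*q_{i-1} + q_{i-2} with p_{-2}=0, p_{-1}=1, q_{-2}=1, q_{-1}=0):
  i=0: a_0=30, p_0 = 30*1 + 0 = 30, q_0 = 30*0 + 1 = 1.
  i=1: a_1=12, p_1 = 12*30 + 1 = 361, q_1 = 12*1 + 0 = 12.
Check: 361^2 - 905*12^2 = 130321 - 130320 = 1, so (x, y) = (361, 12) solves the equation, and by the theorem it is the least positive solution.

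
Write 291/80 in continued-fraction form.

[3; 1, 1, 1, 3, 7]

Run the Euclidean algorithm on 291 and 80; the successive quotients are the partial quotients a_0, a_1, ... (each step inverts the fractional part left over by the previous one):
  291 = 3*80 + 51, so a_0 = 3.
  80 = 1*51 + 29, so a_1 = 1.
  51 = 1*29 + 22, so a_2 = 1.
  29 = 1*22 + 7, so a_3 = 1.
  22 = 3*7 + 1, so a_4 = 3.
  7 = 7*1 + 0, so a_5 = 7.
The remainder reaches 0 after 6 divisions, so the expansion has 6 partial quotients, read off in order.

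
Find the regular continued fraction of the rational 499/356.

[1; 2, 2, 23, 3]

Run the Euclidean algorithm on 499 and 356; the successive quotients are the partial quotients a_0, a_1, ... (each step inverts the fractional part left over by the previous one):
  499 = 1*356 + 143, so a_0 = 1.
  356 = 2*143 + 70, so a_1 = 2.
  143 = 2*70 + 3, so a_2 = 2.
  70 = 23*3 + 1, so a_3 = 23.
  3 = 3*1 + 0, so a_4 = 3.
The remainder reaches 0 after 5 divisions, so the expansion has 5 partial quotients, read off in order.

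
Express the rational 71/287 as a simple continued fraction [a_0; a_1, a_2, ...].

Run the Euclidean algorithm on 71 and 287; the successive quotients are the partial quotients a_0, a_1, ... (each step inverts the fractional part left over by the previous one):
  71 = 0*287 + 71, so a_0 = 0.
  287 = 4*71 + 3, so a_1 = 4.
  71 = 23*3 + 2, so a_2 = 23.
  3 = 1*2 + 1, so a_3 = 1.
  2 = 2*1 + 0, so a_4 = 2.
The remainder reaches 0 after 5 divisions, so the expansion has 5 partial quotients, read off in order.

[0; 4, 23, 1, 2]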